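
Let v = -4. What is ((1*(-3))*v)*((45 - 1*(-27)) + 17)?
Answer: 1068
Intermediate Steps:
((1*(-3))*v)*((45 - 1*(-27)) + 17) = ((1*(-3))*(-4))*((45 - 1*(-27)) + 17) = (-3*(-4))*((45 + 27) + 17) = 12*(72 + 17) = 12*89 = 1068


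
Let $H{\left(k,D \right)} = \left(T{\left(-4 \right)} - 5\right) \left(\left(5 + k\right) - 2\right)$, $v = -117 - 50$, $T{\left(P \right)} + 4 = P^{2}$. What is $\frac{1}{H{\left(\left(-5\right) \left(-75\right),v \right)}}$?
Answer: $\frac{1}{2646} \approx 0.00037793$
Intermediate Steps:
$T{\left(P \right)} = -4 + P^{2}$
$v = -167$
$H{\left(k,D \right)} = 21 + 7 k$ ($H{\left(k,D \right)} = \left(\left(-4 + \left(-4\right)^{2}\right) - 5\right) \left(\left(5 + k\right) - 2\right) = \left(\left(-4 + 16\right) - 5\right) \left(3 + k\right) = \left(12 - 5\right) \left(3 + k\right) = 7 \left(3 + k\right) = 21 + 7 k$)
$\frac{1}{H{\left(\left(-5\right) \left(-75\right),v \right)}} = \frac{1}{21 + 7 \left(\left(-5\right) \left(-75\right)\right)} = \frac{1}{21 + 7 \cdot 375} = \frac{1}{21 + 2625} = \frac{1}{2646}$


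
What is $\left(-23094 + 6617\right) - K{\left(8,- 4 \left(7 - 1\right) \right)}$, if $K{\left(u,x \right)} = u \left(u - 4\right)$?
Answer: $-16509$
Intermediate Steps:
$K{\left(u,x \right)} = u \left(-4 + u\right)$
$\left(-23094 + 6617\right) - K{\left(8,- 4 \left(7 - 1\right) \right)} = \left(-23094 + 6617\right) - 8 \left(-4 + 8\right) = -16477 - 8 \cdot 4 = -16477 - 32 = -16509$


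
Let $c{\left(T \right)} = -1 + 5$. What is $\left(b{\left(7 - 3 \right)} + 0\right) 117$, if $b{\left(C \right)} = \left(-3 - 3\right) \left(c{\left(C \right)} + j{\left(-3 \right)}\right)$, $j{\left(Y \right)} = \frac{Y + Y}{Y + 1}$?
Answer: $-4914$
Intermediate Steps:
$c{\left(T \right)} = 4$
$j{\left(Y \right)} = \frac{2 Y}{1 + Y}$
$b{\left(C \right)} = -42$ ($b{\left(C \right)} = \left(-3 - 3\right) \left(4 + 2 \left(-3\right) \frac{1}{1 - 3}\right) = - 6 \left(4 + 2 \left(-3\right) \frac{1}{-2}\right) = - 6 \left(4 + 2 \left(-3\right) \left(- \frac{1}{2}\right)\right) = - 6 \left(4 + 3\right) = \left(-6\right) 7 = -42$)
$\left(b{\left(7 - 3 \right)} + 0\right) 117 = \left(-42 + 0\right) 117 = \left(-42\right) 117 = -4914$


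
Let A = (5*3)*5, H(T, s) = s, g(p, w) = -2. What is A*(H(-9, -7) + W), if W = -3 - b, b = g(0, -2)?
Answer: -600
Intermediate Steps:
b = -2
A = 75 (A = 15*5 = 75)
W = -1 (W = -3 - 1*(-2) = -3 + 2 = -1)
A*(H(-9, -7) + W) = 75*(-7 - 1) = 75*(-8) = -600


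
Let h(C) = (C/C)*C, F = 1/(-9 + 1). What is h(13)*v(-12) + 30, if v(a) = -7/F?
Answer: 758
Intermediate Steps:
F = -⅛ (F = 1/(-8) = -⅛ ≈ -0.12500)
v(a) = 56 (v(a) = -7/(-⅛) = -7*(-8) = 56)
h(C) = C (h(C) = 1*C = C)
h(13)*v(-12) + 30 = 13*56 + 30 = 728 + 30 = 758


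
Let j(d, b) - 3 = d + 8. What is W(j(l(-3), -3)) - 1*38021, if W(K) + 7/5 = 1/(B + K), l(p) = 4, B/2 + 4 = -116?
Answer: -8555041/225 ≈ -38022.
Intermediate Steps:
B = -240 (B = -8 + 2*(-116) = -8 - 232 = -240)
j(d, b) = 11 + d (j(d, b) = 3 + (d + 8) = 3 + (8 + d) = 11 + d)
W(K) = -7/5 + 1/(-240 + K)
W(j(l(-3), -3)) - 1*38021 = (1685 - 7*(11 + 4))/(5*(-240 + (11 + 4))) - 1*38021 = (1685 - 7*15)/(5*(-240 + 15)) - 38021 = (⅕)*(1685 - 105)/(-225) - 38021 = (⅕)*(-1/225)*1580 - 38021 = -316/225 - 38021 = -8555041/225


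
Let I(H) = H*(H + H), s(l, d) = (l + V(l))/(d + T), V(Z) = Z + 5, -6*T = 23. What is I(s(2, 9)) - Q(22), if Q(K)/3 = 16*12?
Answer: -547704/961 ≈ -569.93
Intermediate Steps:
T = -23/6 (T = -1/6*23 = -23/6 ≈ -3.8333)
V(Z) = 5 + Z
Q(K) = 576 (Q(K) = 3*(16*12) = 3*192 = 576)
s(l, d) = (5 + 2*l)/(-23/6 + d) (s(l, d) = (l + (5 + l))/(d - 23/6) = (5 + 2*l)/(-23/6 + d))
I(H) = 2*H**2 (I(H) = H*(2*H) = 2*H**2)
I(s(2, 9)) - Q(22) = 2*(6*(5 + 2*2)/(-23 + 6*9))**2 - 1*576 = 2*(6*(5 + 4)/(-23 + 54))**2 - 576 = 2*(6*9/31)**2 - 576 = 2*(6*(1/31)*9)**2 - 576 = 2*(54/31)**2 - 576 = 2*(2916/961) - 576 = 5832/961 - 576 = -547704/961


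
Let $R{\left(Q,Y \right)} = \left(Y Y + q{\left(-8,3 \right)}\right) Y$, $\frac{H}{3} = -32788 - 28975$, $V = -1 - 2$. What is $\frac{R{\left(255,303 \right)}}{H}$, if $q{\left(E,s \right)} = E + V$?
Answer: $- \frac{9271598}{61763} \approx -150.12$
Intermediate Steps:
$V = -3$ ($V = -1 - 2 = -3$)
$H = -185289$ ($H = 3 \left(-32788 - 28975\right) = 3 \left(-61763\right) = -185289$)
$q{\left(E,s \right)} = -3 + E$ ($q{\left(E,s \right)} = E - 3 = -3 + E$)
$R{\left(Q,Y \right)} = Y \left(-11 + Y^{2}\right)$ ($R{\left(Q,Y \right)} = \left(Y Y - 11\right) Y = \left(Y^{2} - 11\right) Y = \left(-11 + Y^{2}\right) Y = Y \left(-11 + Y^{2}\right)$)
$\frac{R{\left(255,303 \right)}}{H} = \frac{303 \left(-11 + 303^{2}\right)}{-185289} = 303 \left(-11 + 91809\right) \left(- \frac{1}{185289}\right) = 303 \cdot 91798 \left(- \frac{1}{185289}\right) = 27814794 \left(- \frac{1}{185289}\right) = - \frac{9271598}{61763}$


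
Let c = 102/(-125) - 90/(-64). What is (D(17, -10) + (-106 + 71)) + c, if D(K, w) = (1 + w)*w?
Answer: 222361/4000 ≈ 55.590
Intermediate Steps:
D(K, w) = w*(1 + w)
c = 2361/4000 (c = 102*(-1/125) - 90*(-1/64) = -102/125 + 45/32 = 2361/4000 ≈ 0.59025)
(D(17, -10) + (-106 + 71)) + c = (-10*(1 - 10) + (-106 + 71)) + 2361/4000 = (-10*(-9) - 35) + 2361/4000 = (90 - 35) + 2361/4000 = 55 + 2361/4000 = 222361/4000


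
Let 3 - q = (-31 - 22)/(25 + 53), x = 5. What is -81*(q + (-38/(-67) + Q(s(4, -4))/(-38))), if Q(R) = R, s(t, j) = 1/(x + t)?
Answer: -5688585/16549 ≈ -343.74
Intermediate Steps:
s(t, j) = 1/(5 + t)
q = 287/78 (q = 3 - (-31 - 22)/(25 + 53) = 3 - (-53)/78 = 3 - 1*(-53/78) = 3 + 53/78 = 287/78 ≈ 3.6795)
-81*(q + (-38/(-67) + Q(s(4, -4))/(-38))) = -81*(287/78 + (-38/(-67) + 1/((5 + 4)*(-38)))) = -81*(287/78 + (-38*(-1/67) - 1/38/9)) = -81*(287/78 + (38/67 + (⅑)*(-1/38))) = -81*(287/78 + (38/67 - 1/342)) = -81*(287/78 + 12929/22914) = -81*632065/148941 = -5688585/16549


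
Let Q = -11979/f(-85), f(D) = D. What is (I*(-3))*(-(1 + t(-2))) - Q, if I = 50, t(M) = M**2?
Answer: 51771/85 ≈ 609.07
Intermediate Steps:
Q = 11979/85 (Q = -11979/(-85) = -11979*(-1/85) = 11979/85 ≈ 140.93)
(I*(-3))*(-(1 + t(-2))) - Q = (50*(-3))*(-(1 + (-2)**2)) - 1*11979/85 = -(-150)*(1 + 4) - 11979/85 = -(-150)*5 - 11979/85 = -150*(-5) - 11979/85 = 750 - 11979/85 = 51771/85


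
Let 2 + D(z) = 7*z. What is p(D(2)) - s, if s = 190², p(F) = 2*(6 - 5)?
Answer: -36098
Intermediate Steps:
D(z) = -2 + 7*z
p(F) = 2 (p(F) = 2*1 = 2)
s = 36100
p(D(2)) - s = 2 - 1*36100 = 2 - 36100 = -36098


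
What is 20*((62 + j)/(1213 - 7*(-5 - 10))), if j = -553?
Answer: -4910/659 ≈ -7.4507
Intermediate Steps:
20*((62 + j)/(1213 - 7*(-5 - 10))) = 20*((62 - 553)/(1213 - 7*(-5 - 10))) = 20*(-491/(1213 - 7*(-15))) = 20*(-491/(1213 + 105)) = 20*(-491/1318) = -4910/659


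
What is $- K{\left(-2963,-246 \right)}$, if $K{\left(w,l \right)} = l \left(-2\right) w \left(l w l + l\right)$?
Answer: $-261396167464584$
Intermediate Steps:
$K{\left(w,l \right)} = - 2 l w \left(l + w l^{2}\right)$ ($K{\left(w,l \right)} = - 2 l w \left(w l^{2} + l\right) = - 2 l w \left(l + w l^{2}\right)$)
$- K{\left(-2963,-246 \right)} = - \left(-2\right) \left(-2963\right) \left(-246\right)^{2} \left(1 - -728898\right) = - \left(-2\right) \left(-2963\right) 60516 \left(1 + 728898\right) = - \left(-2\right) \left(-2963\right) 60516 \cdot 728899 = \left(-1\right) 261396167464584 = -261396167464584$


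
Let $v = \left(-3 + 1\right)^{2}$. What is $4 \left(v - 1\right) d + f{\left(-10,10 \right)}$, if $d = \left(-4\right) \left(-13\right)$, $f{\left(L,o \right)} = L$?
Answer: $614$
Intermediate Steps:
$v = 4$ ($v = \left(-2\right)^{2} = 4$)
$d = 52$
$4 \left(v - 1\right) d + f{\left(-10,10 \right)} = 4 \left(4 - 1\right) 52 - 10 = 4 \cdot 3 \cdot 52 - 10 = 12 \cdot 52 - 10 = 624 - 10 = 614$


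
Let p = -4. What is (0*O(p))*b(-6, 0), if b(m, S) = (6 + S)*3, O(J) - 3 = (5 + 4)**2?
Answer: 0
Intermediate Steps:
O(J) = 84 (O(J) = 3 + (5 + 4)**2 = 3 + 9**2 = 3 + 81 = 84)
b(m, S) = 18 + 3*S
(0*O(p))*b(-6, 0) = (0*84)*(18 + 3*0) = 0*(18 + 0) = 0*18 = 0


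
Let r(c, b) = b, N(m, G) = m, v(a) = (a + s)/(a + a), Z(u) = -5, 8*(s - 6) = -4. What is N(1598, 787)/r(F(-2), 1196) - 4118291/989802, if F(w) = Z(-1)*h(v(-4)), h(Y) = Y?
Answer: -417971555/147975399 ≈ -2.8246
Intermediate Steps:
s = 11/2 (s = 6 + (⅛)*(-4) = 6 - ½ = 11/2 ≈ 5.5000)
v(a) = (11/2 + a)/(2*a) (v(a) = (a + 11/2)/(a + a) = (11/2 + a)/((2*a)) = (11/2 + a)*(1/(2*a)) = (11/2 + a)/(2*a))
F(w) = 15/16 (F(w) = -5*(11 + 2*(-4))/(4*(-4)) = -5*(-1)*(11 - 8)/(4*4) = -5*(-1)*3/(4*4) = -5*(-3/16) = 15/16)
N(1598, 787)/r(F(-2), 1196) - 4118291/989802 = 1598/1196 - 4118291/989802 = 1598*(1/1196) - 4118291*1/989802 = 799/598 - 4118291/989802 = -417971555/147975399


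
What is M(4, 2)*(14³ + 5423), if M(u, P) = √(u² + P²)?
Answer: 16334*√5 ≈ 36524.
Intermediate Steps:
M(u, P) = √(P² + u²)
M(4, 2)*(14³ + 5423) = √(2² + 4²)*(14³ + 5423) = √(4 + 16)*(2744 + 5423) = √20*8167 = (2*√5)*8167 = 16334*√5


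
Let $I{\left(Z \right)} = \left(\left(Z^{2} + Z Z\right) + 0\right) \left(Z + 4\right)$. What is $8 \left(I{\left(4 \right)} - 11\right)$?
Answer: $1960$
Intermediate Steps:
$I{\left(Z \right)} = 2 Z^{2} \left(4 + Z\right)$ ($I{\left(Z \right)} = \left(\left(Z^{2} + Z^{2}\right) + 0\right) \left(4 + Z\right) = \left(2 Z^{2} + 0\right) \left(4 + Z\right) = 2 Z^{2} \left(4 + Z\right)$)
$8 \left(I{\left(4 \right)} - 11\right) = 8 \left(2 \cdot 4^{2} \left(4 + 4\right) - 11\right) = 8 \left(2 \cdot 16 \cdot 8 - 11\right) = 8 \left(256 - 11\right) = 8 \cdot 245 = 1960$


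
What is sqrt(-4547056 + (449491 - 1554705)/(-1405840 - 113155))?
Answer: I*sqrt(10491628930734496470)/1518995 ≈ 2132.4*I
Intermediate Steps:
sqrt(-4547056 + (449491 - 1554705)/(-1405840 - 113155)) = sqrt(-4547056 - 1105214/(-1518995)) = sqrt(-4547056 - 1105214*(-1/1518995)) = sqrt(-4547056 + 1105214/1518995) = sqrt(-6906954223506/1518995) = I*sqrt(10491628930734496470)/1518995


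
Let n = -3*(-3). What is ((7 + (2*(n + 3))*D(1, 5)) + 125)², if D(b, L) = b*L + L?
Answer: 138384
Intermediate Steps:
n = 9
D(b, L) = L + L*b (D(b, L) = L*b + L = L + L*b)
((7 + (2*(n + 3))*D(1, 5)) + 125)² = ((7 + (2*(9 + 3))*(5*(1 + 1))) + 125)² = ((7 + (2*12)*(5*2)) + 125)² = ((7 + 24*10) + 125)² = ((7 + 240) + 125)² = (247 + 125)² = 372² = 138384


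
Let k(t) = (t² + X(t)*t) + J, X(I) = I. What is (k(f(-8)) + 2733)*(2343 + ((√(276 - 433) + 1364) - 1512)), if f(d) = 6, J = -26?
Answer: 6099905 + 2779*I*√157 ≈ 6.0999e+6 + 34821.0*I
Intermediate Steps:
k(t) = -26 + 2*t² (k(t) = (t² + t*t) - 26 = (t² + t²) - 26 = 2*t² - 26 = -26 + 2*t²)
(k(f(-8)) + 2733)*(2343 + ((√(276 - 433) + 1364) - 1512)) = ((-26 + 2*6²) + 2733)*(2343 + ((√(276 - 433) + 1364) - 1512)) = ((-26 + 2*36) + 2733)*(2343 + ((√(-157) + 1364) - 1512)) = ((-26 + 72) + 2733)*(2343 + ((I*√157 + 1364) - 1512)) = (46 + 2733)*(2343 + ((1364 + I*√157) - 1512)) = 2779*(2343 + (-148 + I*√157)) = 2779*(2195 + I*√157) = 6099905 + 2779*I*√157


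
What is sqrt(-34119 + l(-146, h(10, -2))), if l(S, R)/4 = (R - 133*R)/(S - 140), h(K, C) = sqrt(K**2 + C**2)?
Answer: sqrt(-5766111 + 624*sqrt(26))/13 ≈ 184.66*I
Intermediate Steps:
h(K, C) = sqrt(C**2 + K**2)
l(S, R) = -528*R/(-140 + S) (l(S, R) = 4*((R - 133*R)/(S - 140)) = 4*((-132*R)/(-140 + S)) = 4*(-132*R/(-140 + S)) = -528*R/(-140 + S))
sqrt(-34119 + l(-146, h(10, -2))) = sqrt(-34119 - 528*sqrt((-2)**2 + 10**2)/(-140 - 146)) = sqrt(-34119 - 528*sqrt(4 + 100)/(-286)) = sqrt(-34119 - 528*sqrt(104)*(-1/286)) = sqrt(-34119 - 528*2*sqrt(26)*(-1/286)) = sqrt(-34119 + 48*sqrt(26)/13)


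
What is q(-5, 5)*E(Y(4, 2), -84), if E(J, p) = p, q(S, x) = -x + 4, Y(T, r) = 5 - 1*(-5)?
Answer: 84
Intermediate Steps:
Y(T, r) = 10 (Y(T, r) = 5 + 5 = 10)
q(S, x) = 4 - x
q(-5, 5)*E(Y(4, 2), -84) = (4 - 1*5)*(-84) = (4 - 5)*(-84) = -1*(-84) = 84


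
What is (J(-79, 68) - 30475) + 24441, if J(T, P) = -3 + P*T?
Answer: -11409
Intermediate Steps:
(J(-79, 68) - 30475) + 24441 = ((-3 + 68*(-79)) - 30475) + 24441 = ((-3 - 5372) - 30475) + 24441 = (-5375 - 30475) + 24441 = -35850 + 24441 = -11409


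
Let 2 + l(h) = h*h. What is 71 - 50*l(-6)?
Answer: -1629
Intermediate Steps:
l(h) = -2 + h² (l(h) = -2 + h*h = -2 + h²)
71 - 50*l(-6) = 71 - 50*(-2 + (-6)²) = 71 - 50*(-2 + 36) = 71 - 50*34 = 71 - 1700 = -1629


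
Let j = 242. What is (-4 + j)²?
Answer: 56644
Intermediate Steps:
(-4 + j)² = (-4 + 242)² = 238² = 56644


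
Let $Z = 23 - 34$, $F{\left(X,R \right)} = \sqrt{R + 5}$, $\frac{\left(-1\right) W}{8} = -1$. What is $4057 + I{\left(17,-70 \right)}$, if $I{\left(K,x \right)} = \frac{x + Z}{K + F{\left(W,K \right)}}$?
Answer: $\frac{360614}{89} + \frac{27 \sqrt{22}}{89} \approx 4053.3$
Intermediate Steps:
$W = 8$ ($W = \left(-8\right) \left(-1\right) = 8$)
$F{\left(X,R \right)} = \sqrt{5 + R}$
$Z = -11$ ($Z = 23 - 34 = -11$)
$I{\left(K,x \right)} = \frac{-11 + x}{K + \sqrt{5 + K}}$ ($I{\left(K,x \right)} = \frac{x - 11}{K + \sqrt{5 + K}} = \frac{-11 + x}{K + \sqrt{5 + K}}$)
$4057 + I{\left(17,-70 \right)} = 4057 + \frac{-11 - 70}{17 + \sqrt{5 + 17}} = 4057 + \frac{1}{17 + \sqrt{22}} \left(-81\right) = 4057 - \frac{81}{17 + \sqrt{22}}$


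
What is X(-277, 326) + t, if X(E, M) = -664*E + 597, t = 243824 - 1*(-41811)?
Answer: 470160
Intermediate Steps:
t = 285635 (t = 243824 + 41811 = 285635)
X(E, M) = 597 - 664*E
X(-277, 326) + t = (597 - 664*(-277)) + 285635 = (597 + 183928) + 285635 = 184525 + 285635 = 470160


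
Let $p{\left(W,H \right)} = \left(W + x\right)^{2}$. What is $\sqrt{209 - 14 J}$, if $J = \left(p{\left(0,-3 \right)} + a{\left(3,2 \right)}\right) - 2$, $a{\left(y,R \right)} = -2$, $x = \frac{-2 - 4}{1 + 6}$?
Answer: $\frac{\sqrt{12481}}{7} \approx 15.96$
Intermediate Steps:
$x = - \frac{6}{7} \approx -0.85714$
$p{\left(W,H \right)} = \left(- \frac{6}{7} + W\right)^{2}$ ($p{\left(W,H \right)} = \left(W - \frac{6}{7}\right)^{2} = \left(- \frac{6}{7} + W\right)^{2}$)
$J = - \frac{160}{49}$ ($J = \left(\frac{\left(-6 + 7 \cdot 0\right)^{2}}{49} - 2\right) - 2 = \left(\frac{\left(-6 + 0\right)^{2}}{49} - 2\right) - 2 = \left(\frac{\left(-6\right)^{2}}{49} - 2\right) - 2 = \left(\frac{1}{49} \cdot 36 - 2\right) - 2 = \left(\frac{36}{49} - 2\right) - 2 = - \frac{62}{49} - 2 = - \frac{160}{49} \approx -3.2653$)
$\sqrt{209 - 14 J} = \sqrt{209 - - \frac{320}{7}} = \sqrt{209 + \frac{320}{7}} = \sqrt{\frac{1783}{7}} = \frac{\sqrt{12481}}{7}$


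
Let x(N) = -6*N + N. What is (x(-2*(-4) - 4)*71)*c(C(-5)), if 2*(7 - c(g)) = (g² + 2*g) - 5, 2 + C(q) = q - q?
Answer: -13490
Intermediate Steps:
C(q) = -2 (C(q) = -2 + (q - q) = -2 + 0 = -2)
x(N) = -5*N
c(g) = 19/2 - g - g²/2 (c(g) = 7 - ((g² + 2*g) - 5)/2 = 7 - (-5 + g² + 2*g)/2 = 7 + (5/2 - g - g²/2) = 19/2 - g - g²/2)
(x(-2*(-4) - 4)*71)*c(C(-5)) = (-5*(-2*(-4) - 4)*71)*(19/2 - 1*(-2) - ½*(-2)²) = (-5*(8 - 4)*71)*(19/2 + 2 - ½*4) = (-5*4*71)*(19/2 + 2 - 2) = -20*71*(19/2) = -1420*19/2 = -13490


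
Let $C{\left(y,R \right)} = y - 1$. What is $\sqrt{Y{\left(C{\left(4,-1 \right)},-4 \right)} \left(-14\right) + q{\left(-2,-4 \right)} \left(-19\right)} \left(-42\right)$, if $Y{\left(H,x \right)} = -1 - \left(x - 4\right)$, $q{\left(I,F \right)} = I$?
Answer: $- 84 i \sqrt{15} \approx - 325.33 i$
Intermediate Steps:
$C{\left(y,R \right)} = -1 + y$ ($C{\left(y,R \right)} = y - 1 = -1 + y$)
$Y{\left(H,x \right)} = 3 - x$ ($Y{\left(H,x \right)} = -1 - \left(-4 + x\right) = 3 - x$)
$\sqrt{Y{\left(C{\left(4,-1 \right)},-4 \right)} \left(-14\right) + q{\left(-2,-4 \right)} \left(-19\right)} \left(-42\right) = \sqrt{\left(3 - -4\right) \left(-14\right) - -38} \left(-42\right) = \sqrt{\left(3 + 4\right) \left(-14\right) + 38} \left(-42\right) = \sqrt{7 \left(-14\right) + 38} \left(-42\right) = \sqrt{-98 + 38} \left(-42\right) = \sqrt{-60} \left(-42\right) = 2 i \sqrt{15} \left(-42\right) = - 84 i \sqrt{15}$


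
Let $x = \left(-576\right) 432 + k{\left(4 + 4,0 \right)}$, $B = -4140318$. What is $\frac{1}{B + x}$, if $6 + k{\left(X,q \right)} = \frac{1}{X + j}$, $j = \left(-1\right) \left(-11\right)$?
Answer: $- \frac{19}{83393963} \approx -2.2783 \cdot 10^{-7}$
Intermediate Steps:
$j = 11$
$k{\left(X,q \right)} = -6 + \frac{1}{11 + X}$ ($k{\left(X,q \right)} = -6 + \frac{1}{X + 11} = -6 + \frac{1}{11 + X}$)
$x = - \frac{4727921}{19}$ ($x = \left(-576\right) 432 + \frac{-65 - 6 \left(4 + 4\right)}{11 + \left(4 + 4\right)} = -248832 + \frac{-65 - 48}{11 + 8} = -248832 + \frac{-65 - 48}{19} = -248832 + \frac{1}{19} \left(-113\right) = -248832 - \frac{113}{19} = - \frac{4727921}{19} \approx -2.4884 \cdot 10^{5}$)
$\frac{1}{B + x} = \frac{1}{-4140318 - \frac{4727921}{19}} = \frac{1}{- \frac{83393963}{19}} = - \frac{19}{83393963}$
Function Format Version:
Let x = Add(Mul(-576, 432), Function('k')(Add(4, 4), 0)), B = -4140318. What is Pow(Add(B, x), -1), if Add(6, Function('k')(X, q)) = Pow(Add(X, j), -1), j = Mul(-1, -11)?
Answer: Rational(-19, 83393963) ≈ -2.2783e-7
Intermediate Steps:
j = 11
Function('k')(X, q) = Add(-6, Pow(Add(11, X), -1)) (Function('k')(X, q) = Add(-6, Pow(Add(X, 11), -1)) = Add(-6, Pow(Add(11, X), -1)))
x = Rational(-4727921, 19) (x = Add(Mul(-576, 432), Mul(Pow(Add(11, Add(4, 4)), -1), Add(-65, Mul(-6, Add(4, 4))))) = Add(-248832, Mul(Pow(Add(11, 8), -1), Add(-65, Mul(-6, 8)))) = Add(-248832, Mul(Pow(19, -1), Add(-65, -48))) = Add(-248832, Mul(Rational(1, 19), -113)) = Add(-248832, Rational(-113, 19)) = Rational(-4727921, 19) ≈ -2.4884e+5)
Pow(Add(B, x), -1) = Pow(Add(-4140318, Rational(-4727921, 19)), -1) = Pow(Rational(-83393963, 19), -1) = Rational(-19, 83393963)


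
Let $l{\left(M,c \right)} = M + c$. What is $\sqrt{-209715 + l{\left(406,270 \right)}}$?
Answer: $i \sqrt{209039} \approx 457.21 i$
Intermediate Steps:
$\sqrt{-209715 + l{\left(406,270 \right)}} = \sqrt{-209715 + \left(406 + 270\right)} = \sqrt{-209715 + 676} = \sqrt{-209039} = i \sqrt{209039}$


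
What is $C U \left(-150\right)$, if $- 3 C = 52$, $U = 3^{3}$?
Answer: $70200$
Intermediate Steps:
$U = 27$
$C = - \frac{52}{3}$ ($C = \left(- \frac{1}{3}\right) 52 = - \frac{52}{3} \approx -17.333$)
$C U \left(-150\right) = \left(- \frac{52}{3}\right) 27 \left(-150\right) = \left(-468\right) \left(-150\right) = 70200$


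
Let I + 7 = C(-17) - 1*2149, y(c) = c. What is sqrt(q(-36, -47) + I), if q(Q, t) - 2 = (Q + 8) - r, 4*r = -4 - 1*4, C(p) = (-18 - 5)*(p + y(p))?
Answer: I*sqrt(1398) ≈ 37.39*I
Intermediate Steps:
C(p) = -46*p (C(p) = (-18 - 5)*(p + p) = -46*p)
r = -2 (r = (-4 - 1*4)/4 = (-4 - 4)/4 = (1/4)*(-8) = -2)
q(Q, t) = 12 + Q (q(Q, t) = 2 + ((Q + 8) - 1*(-2)) = 2 + ((8 + Q) + 2) = 2 + (10 + Q) = 12 + Q)
I = -1374 (I = -7 + (-46*(-17) - 1*2149) = -7 + (782 - 2149) = -7 - 1367 = -1374)
sqrt(q(-36, -47) + I) = sqrt((12 - 36) - 1374) = sqrt(-24 - 1374) = sqrt(-1398) = I*sqrt(1398)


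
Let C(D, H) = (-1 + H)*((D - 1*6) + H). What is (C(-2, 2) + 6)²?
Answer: 0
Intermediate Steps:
C(D, H) = (-1 + H)*(-6 + D + H) (C(D, H) = (-1 + H)*((D - 6) + H) = (-1 + H)*((-6 + D) + H) = (-1 + H)*(-6 + D + H))
(C(-2, 2) + 6)² = ((6 + 2² - 1*(-2) - 7*2 - 2*2) + 6)² = ((6 + 4 + 2 - 14 - 4) + 6)² = (-6 + 6)² = 0² = 0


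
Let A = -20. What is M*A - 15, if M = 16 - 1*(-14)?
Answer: -615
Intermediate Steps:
M = 30 (M = 16 + 14 = 30)
M*A - 15 = 30*(-20) - 15 = -600 - 15 = -615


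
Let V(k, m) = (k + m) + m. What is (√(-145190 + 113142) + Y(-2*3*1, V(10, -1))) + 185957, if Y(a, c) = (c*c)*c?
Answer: 186469 + 4*I*√2003 ≈ 1.8647e+5 + 179.02*I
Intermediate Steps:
V(k, m) = k + 2*m
Y(a, c) = c³ (Y(a, c) = c²*c = c³)
(√(-145190 + 113142) + Y(-2*3*1, V(10, -1))) + 185957 = (√(-145190 + 113142) + (10 + 2*(-1))³) + 185957 = (√(-32048) + (10 - 2)³) + 185957 = (4*I*√2003 + 8³) + 185957 = (4*I*√2003 + 512) + 185957 = (512 + 4*I*√2003) + 185957 = 186469 + 4*I*√2003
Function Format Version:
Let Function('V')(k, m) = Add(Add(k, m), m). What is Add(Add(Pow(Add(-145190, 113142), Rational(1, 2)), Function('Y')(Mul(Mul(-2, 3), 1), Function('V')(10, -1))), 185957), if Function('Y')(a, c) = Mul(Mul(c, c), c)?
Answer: Add(186469, Mul(4, I, Pow(2003, Rational(1, 2)))) ≈ Add(1.8647e+5, Mul(179.02, I))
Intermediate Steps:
Function('V')(k, m) = Add(k, Mul(2, m))
Function('Y')(a, c) = Pow(c, 3) (Function('Y')(a, c) = Mul(Pow(c, 2), c) = Pow(c, 3))
Add(Add(Pow(Add(-145190, 113142), Rational(1, 2)), Function('Y')(Mul(Mul(-2, 3), 1), Function('V')(10, -1))), 185957) = Add(Add(Pow(Add(-145190, 113142), Rational(1, 2)), Pow(Add(10, Mul(2, -1)), 3)), 185957) = Add(Add(Pow(-32048, Rational(1, 2)), Pow(Add(10, -2), 3)), 185957) = Add(Add(Mul(4, I, Pow(2003, Rational(1, 2))), Pow(8, 3)), 185957) = Add(Add(Mul(4, I, Pow(2003, Rational(1, 2))), 512), 185957) = Add(Add(512, Mul(4, I, Pow(2003, Rational(1, 2)))), 185957) = Add(186469, Mul(4, I, Pow(2003, Rational(1, 2))))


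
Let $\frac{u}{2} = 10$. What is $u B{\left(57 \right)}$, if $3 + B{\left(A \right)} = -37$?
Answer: $-800$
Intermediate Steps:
$u = 20$ ($u = 2 \cdot 10 = 20$)
$B{\left(A \right)} = -40$ ($B{\left(A \right)} = -3 - 37 = -40$)
$u B{\left(57 \right)} = 20 \left(-40\right) = -800$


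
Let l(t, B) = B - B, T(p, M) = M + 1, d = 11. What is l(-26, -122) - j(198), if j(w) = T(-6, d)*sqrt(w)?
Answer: -36*sqrt(22) ≈ -168.85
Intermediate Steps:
T(p, M) = 1 + M
j(w) = 12*sqrt(w) (j(w) = (1 + 11)*sqrt(w) = 12*sqrt(w))
l(t, B) = 0
l(-26, -122) - j(198) = 0 - 12*sqrt(198) = 0 - 12*3*sqrt(22) = 0 - 36*sqrt(22) = -36*sqrt(22)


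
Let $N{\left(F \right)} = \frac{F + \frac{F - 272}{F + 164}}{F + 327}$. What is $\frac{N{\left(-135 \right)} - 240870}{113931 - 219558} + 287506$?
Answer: $\frac{84546285777649}{294065568} \approx 2.8751 \cdot 10^{5}$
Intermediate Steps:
$N{\left(F \right)} = \frac{F + \frac{-272 + F}{164 + F}}{327 + F}$
$\frac{N{\left(-135 \right)} - 240870}{113931 - 219558} + 287506 = \frac{\frac{-272 + \left(-135\right)^{2} + 165 \left(-135\right)}{53628 + \left(-135\right)^{2} + 491 \left(-135\right)} - 240870}{113931 - 219558} + 287506 = \frac{\frac{-272 + 18225 - 22275}{53628 + 18225 - 66285} - 240870}{-105627} + 287506 = \left(\frac{1}{5568} \left(-4322\right) - 240870\right) \left(- \frac{1}{105627}\right) + 287506 = \left(- \frac{2161}{2784} - 240870\right) \left(- \frac{1}{105627}\right) + 287506 = \left(- \frac{670584241}{2784}\right) \left(- \frac{1}{105627}\right) + 287506 = \frac{670584241}{294065568} + 287506 = \frac{84546285777649}{294065568}$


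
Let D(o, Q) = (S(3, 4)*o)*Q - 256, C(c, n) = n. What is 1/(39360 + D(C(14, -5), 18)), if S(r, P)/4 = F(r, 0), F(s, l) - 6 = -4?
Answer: 1/38384 ≈ 2.6053e-5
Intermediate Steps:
F(s, l) = 2 (F(s, l) = 6 - 4 = 2)
S(r, P) = 8 (S(r, P) = 4*2 = 8)
D(o, Q) = -256 + 8*Q*o (D(o, Q) = (8*o)*Q - 256 = 8*Q*o - 256 = -256 + 8*Q*o)
1/(39360 + D(C(14, -5), 18)) = 1/(39360 + (-256 + 8*18*(-5))) = 1/(39360 + (-256 - 720)) = 1/(39360 - 976) = 1/38384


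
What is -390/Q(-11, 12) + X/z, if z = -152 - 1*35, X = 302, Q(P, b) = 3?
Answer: -24612/187 ≈ -131.61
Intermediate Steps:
z = -187 (z = -152 - 35 = -187)
-390/Q(-11, 12) + X/z = -390/3 + 302/(-187) = -390*⅓ + 302*(-1/187) = -130 - 302/187 = -24612/187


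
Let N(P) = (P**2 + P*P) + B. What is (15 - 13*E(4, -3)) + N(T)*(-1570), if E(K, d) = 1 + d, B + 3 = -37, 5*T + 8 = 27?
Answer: 87497/5 ≈ 17499.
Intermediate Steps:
T = 19/5 (T = -8/5 + (1/5)*27 = -8/5 + 27/5 = 19/5 ≈ 3.8000)
B = -40 (B = -3 - 37 = -40)
N(P) = -40 + 2*P**2 (N(P) = (P**2 + P*P) - 40 = (P**2 + P**2) - 40 = 2*P**2 - 40 = -40 + 2*P**2)
(15 - 13*E(4, -3)) + N(T)*(-1570) = (15 - 13*(1 - 3)) + (-40 + 2*(19/5)**2)*(-1570) = (15 - 13*(-2)) + (-40 + 2*(361/25))*(-1570) = (15 + 26) + (-40 + 722/25)*(-1570) = 41 - 278/25*(-1570) = 41 + 87292/5 = 87497/5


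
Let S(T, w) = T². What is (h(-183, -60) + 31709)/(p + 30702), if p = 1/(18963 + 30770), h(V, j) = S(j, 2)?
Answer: 1756022497/1526902567 ≈ 1.1501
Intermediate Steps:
h(V, j) = j²
p = 1/49733 ≈ 2.0107e-5
(h(-183, -60) + 31709)/(p + 30702) = ((-60)² + 31709)/(1/49733 + 30702) = (3600 + 31709)/(1526902567/49733) = 35309*(49733/1526902567) = 1756022497/1526902567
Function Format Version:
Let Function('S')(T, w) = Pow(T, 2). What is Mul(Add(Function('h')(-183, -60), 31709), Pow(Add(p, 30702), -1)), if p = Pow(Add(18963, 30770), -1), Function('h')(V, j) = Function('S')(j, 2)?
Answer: Rational(1756022497, 1526902567) ≈ 1.1501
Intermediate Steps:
Function('h')(V, j) = Pow(j, 2)
p = Rational(1, 49733) (p = Pow(49733, -1) = Rational(1, 49733) ≈ 2.0107e-5)
Mul(Add(Function('h')(-183, -60), 31709), Pow(Add(p, 30702), -1)) = Mul(Add(Pow(-60, 2), 31709), Pow(Add(Rational(1, 49733), 30702), -1)) = Mul(Add(3600, 31709), Pow(Rational(1526902567, 49733), -1)) = Mul(35309, Rational(49733, 1526902567)) = Rational(1756022497, 1526902567)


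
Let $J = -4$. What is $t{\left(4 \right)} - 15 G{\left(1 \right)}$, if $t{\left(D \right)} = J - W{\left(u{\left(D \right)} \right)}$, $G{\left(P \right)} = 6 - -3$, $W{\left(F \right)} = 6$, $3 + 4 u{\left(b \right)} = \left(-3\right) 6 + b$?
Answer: $-145$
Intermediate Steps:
$u{\left(b \right)} = - \frac{21}{4} + \frac{b}{4}$ ($u{\left(b \right)} = - \frac{3}{4} + \frac{\left(-3\right) 6 + b}{4} = - \frac{3}{4} + \frac{-18 + b}{4} = - \frac{3}{4} + \left(- \frac{9}{2} + \frac{b}{4}\right) = - \frac{21}{4} + \frac{b}{4}$)
$G{\left(P \right)} = 9$ ($G{\left(P \right)} = 6 + 3 = 9$)
$t{\left(D \right)} = -10$ ($t{\left(D \right)} = -4 - 6 = -10$)
$t{\left(4 \right)} - 15 G{\left(1 \right)} = -10 - 135 = -145$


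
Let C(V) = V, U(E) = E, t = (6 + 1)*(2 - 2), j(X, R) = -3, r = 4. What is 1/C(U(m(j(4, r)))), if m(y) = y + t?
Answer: -⅓ ≈ -0.33333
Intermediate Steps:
t = 0 (t = 7*0 = 0)
m(y) = y (m(y) = y + 0 = y)
1/C(U(m(j(4, r)))) = 1/(-3) = -⅓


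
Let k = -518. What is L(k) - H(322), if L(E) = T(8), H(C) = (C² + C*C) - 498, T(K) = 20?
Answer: -206850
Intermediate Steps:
H(C) = -498 + 2*C² (H(C) = (C² + C²) - 498 = 2*C² - 498 = -498 + 2*C²)
L(E) = 20
L(k) - H(322) = 20 - (-498 + 2*322²) = 20 - (-498 + 2*103684) = 20 - (-498 + 207368) = 20 - 1*206870 = 20 - 206870 = -206850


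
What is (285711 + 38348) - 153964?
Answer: 170095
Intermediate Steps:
(285711 + 38348) - 153964 = 324059 - 153964 = 170095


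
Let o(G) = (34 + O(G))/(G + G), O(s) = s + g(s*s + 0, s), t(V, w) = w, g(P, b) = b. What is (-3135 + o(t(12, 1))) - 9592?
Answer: -12709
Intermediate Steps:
O(s) = 2*s (O(s) = s + s = 2*s)
o(G) = (34 + 2*G)/(2*G) (o(G) = (34 + 2*G)/(G + G) = (34 + 2*G)/((2*G)) = (34 + 2*G)*(1/(2*G)) = (34 + 2*G)/(2*G))
(-3135 + o(t(12, 1))) - 9592 = (-3135 + (17 + 1)/1) - 9592 = (-3135 + 1*18) - 9592 = (-3135 + 18) - 9592 = -3117 - 9592 = -12709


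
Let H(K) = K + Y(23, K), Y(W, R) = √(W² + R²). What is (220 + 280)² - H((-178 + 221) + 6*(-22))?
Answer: 250089 - 65*√2 ≈ 2.5000e+5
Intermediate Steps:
Y(W, R) = √(R² + W²)
H(K) = K + √(529 + K²) (H(K) = K + √(K² + 23²) = K + √(K² + 529) = K + √(529 + K²))
(220 + 280)² - H((-178 + 221) + 6*(-22)) = (220 + 280)² - (((-178 + 221) + 6*(-22)) + √(529 + ((-178 + 221) + 6*(-22))²)) = 500² - ((43 - 132) + √(529 + (43 - 132)²)) = 250000 - (-89 + √(529 + (-89)²)) = 250000 - (-89 + √(529 + 7921)) = 250000 - (-89 + √8450) = 250000 - (-89 + 65*√2) = 250000 + (89 - 65*√2) = 250089 - 65*√2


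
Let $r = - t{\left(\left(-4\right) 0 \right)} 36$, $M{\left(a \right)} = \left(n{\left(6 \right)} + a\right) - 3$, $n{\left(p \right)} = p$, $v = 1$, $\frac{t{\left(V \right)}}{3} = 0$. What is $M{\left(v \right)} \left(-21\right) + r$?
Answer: $-84$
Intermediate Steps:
$t{\left(V \right)} = 0$ ($t{\left(V \right)} = 3 \cdot 0 = 0$)
$M{\left(a \right)} = 3 + a$ ($M{\left(a \right)} = \left(6 + a\right) - 3 = 3 + a$)
$r = 0$ ($r = \left(-1\right) 0 \cdot 36 = 0 \cdot 36 = 0$)
$M{\left(v \right)} \left(-21\right) + r = \left(3 + 1\right) \left(-21\right) + 0 = 4 \left(-21\right) + 0 = -84 + 0 = -84$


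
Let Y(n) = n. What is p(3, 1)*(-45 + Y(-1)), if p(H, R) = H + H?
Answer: -276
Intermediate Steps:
p(H, R) = 2*H
p(3, 1)*(-45 + Y(-1)) = (2*3)*(-45 - 1) = 6*(-46) = -276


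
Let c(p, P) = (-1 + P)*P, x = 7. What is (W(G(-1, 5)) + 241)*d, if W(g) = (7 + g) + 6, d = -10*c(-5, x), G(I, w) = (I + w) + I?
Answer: -107940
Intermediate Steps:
G(I, w) = w + 2*I
c(p, P) = P*(-1 + P)
d = -420 (d = -70*(-1 + 7) = -70*6 = -10*42 = -420)
W(g) = 13 + g
(W(G(-1, 5)) + 241)*d = ((13 + (5 + 2*(-1))) + 241)*(-420) = ((13 + (5 - 2)) + 241)*(-420) = ((13 + 3) + 241)*(-420) = (16 + 241)*(-420) = 257*(-420) = -107940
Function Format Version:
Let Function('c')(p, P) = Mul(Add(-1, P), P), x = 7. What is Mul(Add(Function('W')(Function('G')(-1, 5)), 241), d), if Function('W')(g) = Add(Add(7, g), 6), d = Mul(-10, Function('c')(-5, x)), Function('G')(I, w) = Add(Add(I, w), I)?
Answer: -107940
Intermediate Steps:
Function('G')(I, w) = Add(w, Mul(2, I))
Function('c')(p, P) = Mul(P, Add(-1, P))
d = -420 (d = Mul(-10, Mul(7, Add(-1, 7))) = Mul(-10, Mul(7, 6)) = Mul(-10, 42) = -420)
Function('W')(g) = Add(13, g)
Mul(Add(Function('W')(Function('G')(-1, 5)), 241), d) = Mul(Add(Add(13, Add(5, Mul(2, -1))), 241), -420) = Mul(Add(Add(13, Add(5, -2)), 241), -420) = Mul(Add(Add(13, 3), 241), -420) = Mul(Add(16, 241), -420) = Mul(257, -420) = -107940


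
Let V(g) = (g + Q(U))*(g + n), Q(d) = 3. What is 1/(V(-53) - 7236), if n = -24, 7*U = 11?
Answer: -1/3386 ≈ -0.00029533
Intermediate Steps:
U = 11/7 (U = (⅐)*11 = 11/7 ≈ 1.5714)
V(g) = (-24 + g)*(3 + g) (V(g) = (g + 3)*(g - 24) = (3 + g)*(-24 + g) = (-24 + g)*(3 + g))
1/(V(-53) - 7236) = 1/((-72 + (-53)² - 21*(-53)) - 7236) = 1/((-72 + 2809 + 1113) - 7236) = 1/(3850 - 7236) = 1/(-3386) = -1/3386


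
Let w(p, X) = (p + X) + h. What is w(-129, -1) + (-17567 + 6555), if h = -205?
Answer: -11347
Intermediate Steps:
w(p, X) = -205 + X + p (w(p, X) = (p + X) - 205 = (X + p) - 205 = -205 + X + p)
w(-129, -1) + (-17567 + 6555) = (-205 - 1 - 129) + (-17567 + 6555) = -335 - 11012 = -11347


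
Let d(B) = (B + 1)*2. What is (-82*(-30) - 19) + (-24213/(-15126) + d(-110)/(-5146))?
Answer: 31688570367/12973066 ≈ 2442.6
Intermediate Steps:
d(B) = 2 + 2*B (d(B) = (1 + B)*2 = 2 + 2*B)
(-82*(-30) - 19) + (-24213/(-15126) + d(-110)/(-5146)) = (-82*(-30) - 19) + (-24213/(-15126) + (2 + 2*(-110))/(-5146)) = (2460 - 19) + (-24213*(-1/15126) + (2 - 220)*(-1/5146)) = 2441 + (8071/5042 - 218*(-1/5146)) = 2441 + (8071/5042 + 109/2573) = 2441 + 21316261/12973066 = 31688570367/12973066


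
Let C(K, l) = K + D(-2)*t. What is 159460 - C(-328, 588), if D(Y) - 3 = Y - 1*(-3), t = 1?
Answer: 159784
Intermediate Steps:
D(Y) = 6 + Y (D(Y) = 3 + (Y - 1*(-3)) = 3 + (Y + 3) = 3 + (3 + Y) = 6 + Y)
C(K, l) = 4 + K (C(K, l) = K + (6 - 2)*1 = K + 4*1 = K + 4 = 4 + K)
159460 - C(-328, 588) = 159460 - (4 - 328) = 159460 - 1*(-324) = 159460 + 324 = 159784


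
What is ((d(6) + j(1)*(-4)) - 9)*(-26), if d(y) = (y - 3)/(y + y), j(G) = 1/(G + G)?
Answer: 559/2 ≈ 279.50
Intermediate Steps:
j(G) = 1/(2*G)
d(y) = (-3 + y)/(2*y) (d(y) = (-3 + y)/((2*y)) = (-3 + y)*(1/(2*y)) = (-3 + y)/(2*y))
((d(6) + j(1)*(-4)) - 9)*(-26) = (((1/2)*(-3 + 6)/6 + ((1/2)/1)*(-4)) - 9)*(-26) = (((1/2)*(1/6)*3 + ((1/2)*1)*(-4)) - 9)*(-26) = ((1/4 + (1/2)*(-4)) - 9)*(-26) = ((1/4 - 2) - 9)*(-26) = (-7/4 - 9)*(-26) = -43/4*(-26) = 559/2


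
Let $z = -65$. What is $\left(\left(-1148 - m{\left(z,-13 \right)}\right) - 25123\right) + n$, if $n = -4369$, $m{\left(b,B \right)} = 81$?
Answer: $-30721$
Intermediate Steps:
$\left(\left(-1148 - m{\left(z,-13 \right)}\right) - 25123\right) + n = \left(\left(-1148 - 81\right) - 25123\right) - 4369 = \left(-1229 - 25123\right) - 4369 = -26352 - 4369 = -30721$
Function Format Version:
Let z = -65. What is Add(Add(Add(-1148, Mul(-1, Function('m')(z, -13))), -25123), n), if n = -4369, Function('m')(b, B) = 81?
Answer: -30721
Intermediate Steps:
Add(Add(Add(-1148, Mul(-1, Function('m')(z, -13))), -25123), n) = Add(Add(Add(-1148, Mul(-1, 81)), -25123), -4369) = Add(Add(Add(-1148, -81), -25123), -4369) = Add(Add(-1229, -25123), -4369) = Add(-26352, -4369) = -30721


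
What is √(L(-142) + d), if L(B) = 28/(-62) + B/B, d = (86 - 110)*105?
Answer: I*√2421193/31 ≈ 50.194*I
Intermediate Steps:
d = -2520 (d = -24*105 = -2520)
L(B) = 17/31 (L(B) = 28*(-1/62) + 1 = -14/31 + 1 = 17/31)
√(L(-142) + d) = √(17/31 - 2520) = √(-78103/31) = I*√2421193/31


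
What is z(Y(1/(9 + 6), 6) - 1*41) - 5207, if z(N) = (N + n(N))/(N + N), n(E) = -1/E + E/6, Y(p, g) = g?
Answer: -76534331/14700 ≈ -5206.4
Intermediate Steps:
n(E) = -1/E + E/6 (n(E) = -1/E + E*(1/6) = -1/E + E/6)
z(N) = (-1/N + 7*N/6)/(2*N) (z(N) = (N + (-1/N + N/6))/(N + N) = (-1/N + 7*N/6)/((2*N)) = (-1/N + 7*N/6)*(1/(2*N)) = (-1/N + 7*N/6)/(2*N))
z(Y(1/(9 + 6), 6) - 1*41) - 5207 = (7/12 - 1/(2*(6 - 1*41)**2)) - 5207 = (7/12 - 1/(2*(6 - 41)**2)) - 5207 = (7/12 - 1/2/(-35)**2) - 5207 = (7/12 - 1/2*1/1225) - 5207 = (7/12 - 1/2450) - 5207 = 8569/14700 - 5207 = -76534331/14700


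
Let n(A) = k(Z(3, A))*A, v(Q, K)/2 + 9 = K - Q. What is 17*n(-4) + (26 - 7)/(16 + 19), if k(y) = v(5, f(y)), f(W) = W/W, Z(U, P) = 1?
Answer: 61899/35 ≈ 1768.5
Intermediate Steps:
f(W) = 1
v(Q, K) = -18 - 2*Q + 2*K (v(Q, K) = -18 + 2*(K - Q) = -18 + (-2*Q + 2*K) = -18 - 2*Q + 2*K)
k(y) = -26 (k(y) = -18 - 2*5 + 2*1 = -18 - 10 + 2 = -26)
n(A) = -26*A
17*n(-4) + (26 - 7)/(16 + 19) = 17*(-26*(-4)) + (26 - 7)/(16 + 19) = 17*104 + 19/35 = 1768 + 19*(1/35) = 1768 + 19/35 = 61899/35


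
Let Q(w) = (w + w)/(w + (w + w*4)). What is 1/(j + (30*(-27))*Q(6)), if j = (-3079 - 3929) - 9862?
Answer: -1/17140 ≈ -5.8343e-5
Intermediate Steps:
j = -16870 (j = -7008 - 9862 = -16870)
Q(w) = 1/3 (Q(w) = (2*w)/(w + (w + 4*w)) = (2*w)/(w + 5*w) = (2*w)/((6*w)) = (2*w)*(1/(6*w)) = 1/3)
1/(j + (30*(-27))*Q(6)) = 1/(-16870 + (30*(-27))*(1/3)) = 1/(-16870 - 810*1/3) = 1/(-16870 - 270) = 1/(-17140) = -1/17140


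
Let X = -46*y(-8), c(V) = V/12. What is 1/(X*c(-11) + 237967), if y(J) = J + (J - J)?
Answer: 3/712889 ≈ 4.2082e-6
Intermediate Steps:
c(V) = V/12 (c(V) = V*(1/12) = V/12)
y(J) = J (y(J) = J + 0 = J)
X = 368 (X = -46*(-8) = 368)
1/(X*c(-11) + 237967) = 1/(368*((1/12)*(-11)) + 237967) = 1/(368*(-11/12) + 237967) = 1/(-1012/3 + 237967) = 1/(712889/3) = 3/712889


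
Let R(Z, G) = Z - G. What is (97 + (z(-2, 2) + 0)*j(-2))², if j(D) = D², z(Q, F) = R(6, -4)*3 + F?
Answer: 50625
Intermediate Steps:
z(Q, F) = 30 + F (z(Q, F) = (6 - 1*(-4))*3 + F = (6 + 4)*3 + F = 10*3 + F = 30 + F)
(97 + (z(-2, 2) + 0)*j(-2))² = (97 + ((30 + 2) + 0)*(-2)²)² = (97 + (32 + 0)*4)² = (97 + 32*4)² = (97 + 128)² = 225² = 50625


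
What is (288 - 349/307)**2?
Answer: 7755796489/94249 ≈ 82291.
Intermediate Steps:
(288 - 349/307)**2 = (88067/307)**2 = 7755796489/94249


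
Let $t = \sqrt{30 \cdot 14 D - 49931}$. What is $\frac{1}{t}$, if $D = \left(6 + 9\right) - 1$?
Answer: $- \frac{i \sqrt{899}}{6293} \approx - 0.0047645 i$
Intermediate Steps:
$D = 14$ ($D = 15 - 1 = 14$)
$t = 7 i \sqrt{899}$ ($t = \sqrt{30 \cdot 14 \cdot 14 - 49931} = \sqrt{420 \cdot 14 - 49931} = \sqrt{5880 - 49931} = \sqrt{-44051} = 7 i \sqrt{899} \approx 209.88 i$)
$\frac{1}{t} = \frac{1}{7 i \sqrt{899}} = - \frac{i \sqrt{899}}{6293}$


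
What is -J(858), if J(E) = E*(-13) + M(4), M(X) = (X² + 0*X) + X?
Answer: 11134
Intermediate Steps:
M(X) = X + X² (M(X) = (X² + 0) + X = X² + X = X + X²)
J(E) = 20 - 13*E (J(E) = E*(-13) + 4*(1 + 4) = -13*E + 4*5 = -13*E + 20 = 20 - 13*E)
-J(858) = -(20 - 13*858) = -(20 - 11154) = -1*(-11134) = 11134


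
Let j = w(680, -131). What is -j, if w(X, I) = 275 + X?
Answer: -955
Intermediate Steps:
j = 955 (j = 275 + 680 = 955)
-j = -1*955 = -955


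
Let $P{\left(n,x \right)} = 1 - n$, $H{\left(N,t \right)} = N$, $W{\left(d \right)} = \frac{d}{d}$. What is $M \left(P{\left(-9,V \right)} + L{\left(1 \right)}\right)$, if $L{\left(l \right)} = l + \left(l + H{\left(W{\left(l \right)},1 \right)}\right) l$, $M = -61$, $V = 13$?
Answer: $-793$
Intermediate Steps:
$W{\left(d \right)} = 1$
$L{\left(l \right)} = l + l \left(1 + l\right)$ ($L{\left(l \right)} = l + \left(l + 1\right) l = l + \left(1 + l\right) l = l + l \left(1 + l\right)$)
$M \left(P{\left(-9,V \right)} + L{\left(1 \right)}\right) = - 61 \left(\left(1 - -9\right) + 1 \left(2 + 1\right)\right) = - 61 \left(\left(1 + 9\right) + 1 \cdot 3\right) = - 61 \left(10 + 3\right) = \left(-61\right) 13 = -793$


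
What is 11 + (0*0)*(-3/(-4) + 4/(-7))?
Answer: 11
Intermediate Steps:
11 + (0*0)*(-3/(-4) + 4/(-7)) = 11 + 0*(-3*(-¼) + 4*(-⅐)) = 11 + 0*(¾ - 4/7) = 11 + 0*(5/28) = 11 + 0 = 11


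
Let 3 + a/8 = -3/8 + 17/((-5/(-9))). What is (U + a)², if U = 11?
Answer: 1308736/25 ≈ 52349.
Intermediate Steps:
a = 1089/5 (a = -24 + 8*(-3/8 + 17/((-5/(-9)))) = -24 + 8*(-3*⅛ + 17/((-5*(-⅑)))) = -24 + 8*(-3/8 + 17/(5/9)) = -24 + 8*(-3/8 + 17*(9/5)) = -24 + 8*(-3/8 + 153/5) = -24 + 8*(1209/40) = -24 + 1209/5 = 1089/5 ≈ 217.80)
(U + a)² = (11 + 1089/5)² = (1144/5)² = 1308736/25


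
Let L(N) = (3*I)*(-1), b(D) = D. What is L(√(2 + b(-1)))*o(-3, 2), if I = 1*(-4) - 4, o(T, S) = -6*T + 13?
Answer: 744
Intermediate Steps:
o(T, S) = 13 - 6*T
I = -8 (I = -4 - 4 = -8)
L(N) = 24 (L(N) = (3*(-8))*(-1) = -24*(-1) = 24)
L(√(2 + b(-1)))*o(-3, 2) = 24*(13 - 6*(-3)) = 24*(13 + 18) = 24*31 = 744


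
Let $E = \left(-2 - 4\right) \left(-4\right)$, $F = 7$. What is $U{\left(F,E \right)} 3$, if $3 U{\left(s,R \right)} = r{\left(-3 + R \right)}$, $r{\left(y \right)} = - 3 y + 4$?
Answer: $-59$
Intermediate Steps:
$E = 24$ ($E = \left(-6\right) \left(-4\right) = 24$)
$r{\left(y \right)} = 4 - 3 y$
$U{\left(s,R \right)} = \frac{13}{3} - R$ ($U{\left(s,R \right)} = \frac{4 - 3 \left(-3 + R\right)}{3} = \frac{4 - \left(-9 + 3 R\right)}{3} = \frac{13 - 3 R}{3} = \frac{13}{3} - R$)
$U{\left(F,E \right)} 3 = \left(\frac{13}{3} - 24\right) 3 = \left(- \frac{59}{3}\right) 3 = -59$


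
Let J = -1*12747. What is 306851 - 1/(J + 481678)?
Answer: 143891946280/468931 ≈ 3.0685e+5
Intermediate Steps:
J = -12747
306851 - 1/(J + 481678) = 306851 - 1/(-12747 + 481678) = 306851 - 1/468931 = 143891946280/468931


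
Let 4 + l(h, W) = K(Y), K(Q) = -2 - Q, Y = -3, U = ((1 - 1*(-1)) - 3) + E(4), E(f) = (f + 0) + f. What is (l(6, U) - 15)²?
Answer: 324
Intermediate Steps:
E(f) = 2*f (E(f) = f + f = 2*f)
U = 7 (U = ((1 - 1*(-1)) - 3) + 2*4 = ((1 + 1) - 3) + 8 = (2 - 3) + 8 = -1 + 8 = 7)
l(h, W) = -3 (l(h, W) = -4 + (-2 - 1*(-3)) = -4 + (-2 + 3) = -4 + 1 = -3)
(l(6, U) - 15)² = (-3 - 15)² = (-18)² = 324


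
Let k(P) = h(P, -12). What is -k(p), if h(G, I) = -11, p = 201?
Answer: 11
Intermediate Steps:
k(P) = -11
-k(p) = -1*(-11) = 11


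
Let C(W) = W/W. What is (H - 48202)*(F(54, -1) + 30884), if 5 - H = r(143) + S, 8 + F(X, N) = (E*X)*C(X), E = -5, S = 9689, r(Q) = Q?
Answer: -1776035574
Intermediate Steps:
C(W) = 1
F(X, N) = -8 - 5*X (F(X, N) = -8 - 5*X*1 = -8 - 5*X)
H = -9827 (H = 5 - (143 + 9689) = 5 - 1*9832 = 5 - 9832 = -9827)
(H - 48202)*(F(54, -1) + 30884) = (-9827 - 48202)*((-8 - 5*54) + 30884) = -58029*((-8 - 270) + 30884) = -58029*(-278 + 30884) = -58029*30606 = -1776035574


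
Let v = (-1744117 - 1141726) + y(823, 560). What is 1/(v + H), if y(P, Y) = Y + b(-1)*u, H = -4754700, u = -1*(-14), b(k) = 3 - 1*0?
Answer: -1/7639941 ≈ -1.3089e-7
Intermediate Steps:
b(k) = 3 (b(k) = 3 + 0 = 3)
u = 14
y(P, Y) = 42 + Y (y(P, Y) = Y + 3*14 = Y + 42 = 42 + Y)
v = -2885241 (v = (-1744117 - 1141726) + (42 + 560) = -2885843 + 602 = -2885241)
1/(v + H) = 1/(-2885241 - 4754700) = 1/(-7639941) = -1/7639941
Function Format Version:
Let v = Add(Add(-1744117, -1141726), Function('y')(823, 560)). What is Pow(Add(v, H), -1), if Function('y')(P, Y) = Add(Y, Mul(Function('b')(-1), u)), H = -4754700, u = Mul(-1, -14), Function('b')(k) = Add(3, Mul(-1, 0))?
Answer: Rational(-1, 7639941) ≈ -1.3089e-7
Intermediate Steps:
Function('b')(k) = 3 (Function('b')(k) = Add(3, 0) = 3)
u = 14
Function('y')(P, Y) = Add(42, Y) (Function('y')(P, Y) = Add(Y, Mul(3, 14)) = Add(Y, 42) = Add(42, Y))
v = -2885241 (v = Add(Add(-1744117, -1141726), Add(42, 560)) = Add(-2885843, 602) = -2885241)
Pow(Add(v, H), -1) = Pow(Add(-2885241, -4754700), -1) = Pow(-7639941, -1) = Rational(-1, 7639941)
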